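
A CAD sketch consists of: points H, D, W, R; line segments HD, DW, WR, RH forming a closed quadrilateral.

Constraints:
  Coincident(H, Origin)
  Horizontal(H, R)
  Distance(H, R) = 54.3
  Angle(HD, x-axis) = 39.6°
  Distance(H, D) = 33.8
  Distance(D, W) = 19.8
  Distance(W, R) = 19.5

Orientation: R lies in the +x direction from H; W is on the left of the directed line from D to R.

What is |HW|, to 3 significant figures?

48.6

H is at the origin; H and R share the same y with |HR| = 54.3 and R in +x, so R = (54.3, 0). HD runs at 39.6° with |HD| = 33.8, so D = (26.0, 21.5). W is determined by |DW| = 19.8 and |WR| = 19.5 together: it lies at the intersection of circle(D, 19.8) and circle(R, 19.5). With |DR| = 35.5, the foot of the radical line on DR is 17.9 from D and the perpendicular offset is √(19.8² − 17.9²) = 8.39. Taking the left-of-DR solution: W = (45.4, 17.3).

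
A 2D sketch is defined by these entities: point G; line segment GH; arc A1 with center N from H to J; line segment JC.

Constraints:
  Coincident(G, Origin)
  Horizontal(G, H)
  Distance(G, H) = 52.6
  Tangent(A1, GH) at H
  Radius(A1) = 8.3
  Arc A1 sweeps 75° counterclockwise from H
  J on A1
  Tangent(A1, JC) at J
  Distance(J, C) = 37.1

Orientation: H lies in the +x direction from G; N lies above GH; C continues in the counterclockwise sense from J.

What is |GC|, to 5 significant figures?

81.815

G is at the origin; GH is horizontal with |GH| = 52.6 and H on the +x side, so H = (52.600, 0.0000). Tangency of A1 to GH means the radius NH is perpendicular to GH, so N = H + (0, 8.3) = (52.600, 8.3000). On A1, H sits at bearing -90° from N; a 75° counterclockwise sweep puts J at bearing -15°, so J = N + 8.3·(cos -15°, sin -15°) = (60.617, 6.1518). The tangent condition forces NJ to be normal to JC, so JC runs along (−sin -15°, cos -15°); with |JC| = 37.1, C = (70.219, 41.988). Then |GC| = |C − G| = 81.815.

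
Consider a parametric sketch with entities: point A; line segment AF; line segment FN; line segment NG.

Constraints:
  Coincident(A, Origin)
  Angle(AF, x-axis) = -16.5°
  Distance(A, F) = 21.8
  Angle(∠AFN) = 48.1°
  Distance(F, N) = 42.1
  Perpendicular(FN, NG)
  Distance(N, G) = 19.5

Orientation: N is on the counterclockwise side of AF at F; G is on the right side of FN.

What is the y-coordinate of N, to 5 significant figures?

31.839

A is at the origin; AF runs at -16.5° with length 21.8, so F = 21.8·(cos -16.5°, sin -16.5°) = (20.902, -6.1915). ∠AFN = 48.1°, so FN runs at -16.5° + (180° − 48.1°) = 115.40° from the x-axis; with |FN| = 42.1, N = F + 42.1·(cos 115.40°, sin 115.40°) = (2.8441, 31.839). So N.y = 31.839.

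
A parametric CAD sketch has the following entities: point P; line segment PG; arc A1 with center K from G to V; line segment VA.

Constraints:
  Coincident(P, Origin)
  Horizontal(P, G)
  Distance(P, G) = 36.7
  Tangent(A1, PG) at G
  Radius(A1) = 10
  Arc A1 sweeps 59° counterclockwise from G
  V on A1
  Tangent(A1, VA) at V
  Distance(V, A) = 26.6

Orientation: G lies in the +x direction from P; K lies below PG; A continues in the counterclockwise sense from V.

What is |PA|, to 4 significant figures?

31.19

On A1, G sits at bearing 90° from K; a 59° counterclockwise sweep puts V at bearing 149°, so V = K + 10.0·(cos 149°, sin 149°) = (28.13, -4.850). Since A1 is tangent to VA there, KV ⟂ VA, so VA runs along (−sin 149°, cos 149°); with |VA| = 26.6, A = (14.43, -27.65). Then |PA| = |A − P| = 31.19.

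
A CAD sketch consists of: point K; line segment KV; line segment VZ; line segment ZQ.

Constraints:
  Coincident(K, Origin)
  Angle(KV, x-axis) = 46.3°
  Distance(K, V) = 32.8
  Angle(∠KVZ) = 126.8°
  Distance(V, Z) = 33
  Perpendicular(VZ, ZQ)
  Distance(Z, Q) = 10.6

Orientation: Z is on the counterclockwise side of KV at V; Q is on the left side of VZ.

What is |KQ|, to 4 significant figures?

54.93

∠KVZ = 126.8°, so VZ runs at 46.3° + (180° − 126.8°) = 99.50° from the x-axis; with |VZ| = 33.0, Z = V + 33.0·(cos 99.50°, sin 99.50°) = (17.21, 56.26). VZ is perpendicular to ZQ; with |ZQ| = 10.6 on the left of VZ, Q = Z + 10.6·(-0.9863, -0.1650) = (6.760, 54.51). Then |KQ| = |Q − K| = 54.93.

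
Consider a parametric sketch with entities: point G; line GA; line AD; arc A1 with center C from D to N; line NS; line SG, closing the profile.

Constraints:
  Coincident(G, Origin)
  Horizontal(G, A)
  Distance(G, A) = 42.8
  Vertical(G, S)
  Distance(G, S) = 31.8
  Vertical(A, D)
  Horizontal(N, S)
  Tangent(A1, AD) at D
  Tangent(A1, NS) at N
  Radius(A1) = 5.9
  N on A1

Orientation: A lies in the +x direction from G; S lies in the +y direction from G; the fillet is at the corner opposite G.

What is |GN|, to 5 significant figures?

48.712

G is at the origin; G and A share the same y with |GA| = 42.8 and A on the +x side, so A = (42.800, 0.0000). GS is vertical with |GS| = 31.8 and S on the +y side, so S = (0.0000, 31.800). The virtual corner opposite G is at (42.800, 31.800). Tangency of A1 to AD means the radius CD is perpendicular to AD and since A1 is tangent to NS there, CN ⟂ NS, with radius 5.9, so the center C sits 5.9 in from both sides at C = (36.900, 25.900). That places the tangent points at D = (42.800, 25.900) on AD and N = (36.900, 31.800) on NS. Then |GN| = |N − G| = 48.712.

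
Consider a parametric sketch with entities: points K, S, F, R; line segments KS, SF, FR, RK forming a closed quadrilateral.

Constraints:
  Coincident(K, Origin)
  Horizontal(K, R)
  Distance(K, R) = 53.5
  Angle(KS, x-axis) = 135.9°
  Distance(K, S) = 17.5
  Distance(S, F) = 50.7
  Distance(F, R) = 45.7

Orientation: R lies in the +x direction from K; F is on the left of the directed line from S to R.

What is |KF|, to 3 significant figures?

49.6

K is at the origin; K and R share the same y with |KR| = 53.5 and R in +x, so R = (53.5, 0). KS runs at 135.9° with |KS| = 17.5, so S = (-12.6, 12.2). F is determined by |SF| = 50.7 and |FR| = 45.7 together: it lies at the intersection of circle(S, 50.7) and circle(R, 45.7). With |SR| = 67.2, the foot of the radical line on SR is 37.2 from S and the perpendicular offset is √(50.7² − 37.2²) = 34.5. Taking the left-of-SR solution: F = (30.2, 39.3).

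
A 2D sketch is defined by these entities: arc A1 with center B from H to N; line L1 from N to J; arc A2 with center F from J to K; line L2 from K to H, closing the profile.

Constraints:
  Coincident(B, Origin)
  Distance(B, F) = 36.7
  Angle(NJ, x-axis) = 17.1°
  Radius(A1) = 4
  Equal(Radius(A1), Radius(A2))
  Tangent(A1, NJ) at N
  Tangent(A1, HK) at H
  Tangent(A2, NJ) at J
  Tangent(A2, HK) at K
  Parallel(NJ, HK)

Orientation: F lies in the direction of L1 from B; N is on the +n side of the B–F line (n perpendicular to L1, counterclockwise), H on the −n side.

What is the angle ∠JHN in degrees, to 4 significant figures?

77.70°

The slot axis is L1's direction at 17.1°, so u = (cos 17.1°, sin 17.1°) = (0.9558, 0.2940) and n = (−sin 17.1°, cos 17.1°) = (-0.2940, 0.9558). B is at the origin and F lies 36.7 along u from B, so F = 36.7·u = (35.08, 10.79). Tangency of A1 to both parallel lines with radius 4.0 puts N and H at B ± 4.0·n: N = (-1.176, 3.823), H = (1.176, -3.823). Equal radii place J and K the same way about F: J = F + 4.0·n = (33.90, 14.61), K = F − 4.0·n = (36.25, 6.968). Then cos ∠JHN = HJ·HN / (|HJ||HN|), giving 77.70°.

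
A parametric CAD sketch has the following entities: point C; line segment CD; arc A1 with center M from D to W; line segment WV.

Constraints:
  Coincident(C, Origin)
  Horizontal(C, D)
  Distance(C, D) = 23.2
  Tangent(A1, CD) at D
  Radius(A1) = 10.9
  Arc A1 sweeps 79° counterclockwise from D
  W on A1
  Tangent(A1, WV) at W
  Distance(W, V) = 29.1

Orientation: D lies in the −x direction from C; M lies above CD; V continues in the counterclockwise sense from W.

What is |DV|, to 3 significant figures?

40.8

On A1, D sits at bearing -90° from M; a 79° counterclockwise sweep puts W at bearing -11°, so W = M + 10.9·(cos -11°, sin -11°) = (-12.5, 8.82). A1 meets WV tangentially, so MW is at right angles to WV, so WV runs along (−sin -11°, cos -11°); with |WV| = 29.1, V = (-6.95, 37.4). Then |DV| = |V − D| = 40.8.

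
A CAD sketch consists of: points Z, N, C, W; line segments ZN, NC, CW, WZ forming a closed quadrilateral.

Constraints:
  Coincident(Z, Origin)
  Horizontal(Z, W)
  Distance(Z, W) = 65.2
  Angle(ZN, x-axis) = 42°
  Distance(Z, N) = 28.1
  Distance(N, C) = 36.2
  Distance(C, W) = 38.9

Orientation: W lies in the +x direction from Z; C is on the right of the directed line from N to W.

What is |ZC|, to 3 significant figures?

34.0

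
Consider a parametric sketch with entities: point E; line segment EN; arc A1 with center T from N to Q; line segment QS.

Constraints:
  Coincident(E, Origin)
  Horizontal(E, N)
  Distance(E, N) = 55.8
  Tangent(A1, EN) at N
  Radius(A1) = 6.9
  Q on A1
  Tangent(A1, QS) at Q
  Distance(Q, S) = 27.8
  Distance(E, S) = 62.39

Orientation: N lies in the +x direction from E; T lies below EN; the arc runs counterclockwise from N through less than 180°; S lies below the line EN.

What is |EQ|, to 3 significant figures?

49.5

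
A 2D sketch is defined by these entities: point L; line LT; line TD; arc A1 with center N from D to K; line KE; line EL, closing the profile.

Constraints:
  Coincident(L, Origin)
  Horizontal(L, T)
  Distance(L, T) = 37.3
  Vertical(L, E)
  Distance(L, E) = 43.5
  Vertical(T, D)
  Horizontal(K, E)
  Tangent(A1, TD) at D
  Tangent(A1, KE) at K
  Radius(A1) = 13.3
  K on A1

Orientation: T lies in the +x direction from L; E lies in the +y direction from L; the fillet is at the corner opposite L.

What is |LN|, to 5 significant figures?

38.575

L is at the origin; LT is horizontal with |LT| = 37.3 and T on the +x side, so T = (37.300, 0.0000). LE is vertical with |LE| = 43.5 and E on the +y side, so E = (0.0000, 43.500). The virtual corner opposite L is at (37.300, 43.500). A1 meets TD tangentially, so ND is at right angles to TD and tangency of A1 to KE means the radius NK is perpendicular to KE, with radius 13.3, so the center N sits 13.3 in from both sides at N = (24.000, 30.200). Then |LN| = |N − L| = 38.575.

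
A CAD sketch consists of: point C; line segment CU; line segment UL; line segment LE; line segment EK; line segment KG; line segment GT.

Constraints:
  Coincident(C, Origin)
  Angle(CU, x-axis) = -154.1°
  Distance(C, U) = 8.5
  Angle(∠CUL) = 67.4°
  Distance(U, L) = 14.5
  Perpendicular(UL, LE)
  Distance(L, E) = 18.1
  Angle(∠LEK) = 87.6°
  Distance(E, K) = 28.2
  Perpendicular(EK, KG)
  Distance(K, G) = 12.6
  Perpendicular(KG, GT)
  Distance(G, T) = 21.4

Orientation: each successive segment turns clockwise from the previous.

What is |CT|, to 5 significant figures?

5.6162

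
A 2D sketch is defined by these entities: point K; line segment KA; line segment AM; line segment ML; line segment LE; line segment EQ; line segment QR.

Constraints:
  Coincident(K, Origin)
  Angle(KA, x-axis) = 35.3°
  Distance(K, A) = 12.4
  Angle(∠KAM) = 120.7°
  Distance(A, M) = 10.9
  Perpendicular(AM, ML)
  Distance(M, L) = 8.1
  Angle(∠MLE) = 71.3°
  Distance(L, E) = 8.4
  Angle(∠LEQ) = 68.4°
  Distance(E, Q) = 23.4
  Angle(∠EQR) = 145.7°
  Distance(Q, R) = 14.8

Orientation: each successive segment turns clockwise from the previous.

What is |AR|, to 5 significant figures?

36.253

∠LEQ = 68.4° gives EQ at 25.700° from the x-axis; with |EQ| = 23.4, Q = (31.695, 11.176). ∠EQR = 145.7° gives QR at -8.6000° from the x-axis; with |QR| = 14.8, R = (46.329, 8.9633). Then |AR| = |R − A| = 36.253.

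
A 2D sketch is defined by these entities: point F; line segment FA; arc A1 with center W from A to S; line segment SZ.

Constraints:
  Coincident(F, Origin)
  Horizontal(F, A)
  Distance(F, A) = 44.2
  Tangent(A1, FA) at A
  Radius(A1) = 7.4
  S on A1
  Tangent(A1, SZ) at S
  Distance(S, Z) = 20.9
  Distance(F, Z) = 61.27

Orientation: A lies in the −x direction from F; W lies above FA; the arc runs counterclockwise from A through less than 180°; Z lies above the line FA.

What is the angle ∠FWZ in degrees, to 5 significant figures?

129.13°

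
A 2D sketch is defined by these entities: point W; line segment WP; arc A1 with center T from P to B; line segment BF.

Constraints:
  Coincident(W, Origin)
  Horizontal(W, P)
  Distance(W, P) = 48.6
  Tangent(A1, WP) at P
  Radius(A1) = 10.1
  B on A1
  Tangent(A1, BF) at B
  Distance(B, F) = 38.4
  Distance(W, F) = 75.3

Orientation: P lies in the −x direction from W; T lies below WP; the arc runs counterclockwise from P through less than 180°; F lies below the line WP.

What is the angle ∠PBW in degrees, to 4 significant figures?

35.92°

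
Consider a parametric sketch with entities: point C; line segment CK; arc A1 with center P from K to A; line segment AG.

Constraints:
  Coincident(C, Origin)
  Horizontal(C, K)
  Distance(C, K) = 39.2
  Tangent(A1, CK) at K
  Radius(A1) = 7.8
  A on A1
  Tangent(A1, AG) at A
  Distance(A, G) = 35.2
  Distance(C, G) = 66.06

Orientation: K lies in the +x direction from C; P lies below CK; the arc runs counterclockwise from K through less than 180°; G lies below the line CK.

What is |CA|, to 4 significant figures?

34.68

Checks: ∠(PK, KC) = 90.00° ✓; |PK| = 7.800 ✓; |PA| = 7.800 ✓; ∠(PA, AG) = 90.00° ✓; |AG| = 35.20 ✓; |CG| = 66.06 ✓.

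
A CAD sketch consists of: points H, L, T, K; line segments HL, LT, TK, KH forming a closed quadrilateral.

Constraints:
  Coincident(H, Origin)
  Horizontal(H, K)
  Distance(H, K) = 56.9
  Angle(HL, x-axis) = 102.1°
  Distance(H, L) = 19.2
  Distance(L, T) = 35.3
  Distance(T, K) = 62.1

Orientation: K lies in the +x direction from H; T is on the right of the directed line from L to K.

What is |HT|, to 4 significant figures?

16.77

Checks: |LT| = 35.30 ✓; |TK| = 62.10 ✓.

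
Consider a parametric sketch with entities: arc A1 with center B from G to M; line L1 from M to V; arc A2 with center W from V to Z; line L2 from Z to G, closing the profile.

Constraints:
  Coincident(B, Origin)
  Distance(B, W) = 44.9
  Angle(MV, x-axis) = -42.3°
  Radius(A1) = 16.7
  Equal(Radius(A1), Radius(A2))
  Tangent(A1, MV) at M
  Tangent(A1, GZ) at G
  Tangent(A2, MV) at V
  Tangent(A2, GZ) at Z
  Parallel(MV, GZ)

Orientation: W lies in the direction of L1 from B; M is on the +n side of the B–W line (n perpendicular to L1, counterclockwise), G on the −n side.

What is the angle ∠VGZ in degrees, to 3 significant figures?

36.6°

The slot axis is L1's direction at -42.3°, so u = (cos -42.3°, sin -42.3°) = (0.740, -0.673) and n = (−sin -42.3°, cos -42.3°) = (0.673, 0.740). B is at the origin and W lies 44.9 along u from B, so W = 44.9·u = (33.2, -30.2). Tangency of A1 to both parallel lines with radius 16.7 puts M and G at B ± 16.7·n: M = (11.2, 12.4), G = (-11.2, -12.4). Equal radii place V and Z the same way about W: V = W + 16.7·n = (44.4, -17.9), Z = W − 16.7·n = (22.0, -42.6). Then cos ∠VGZ = GV·GZ / (|GV||GZ|), giving 36.6°.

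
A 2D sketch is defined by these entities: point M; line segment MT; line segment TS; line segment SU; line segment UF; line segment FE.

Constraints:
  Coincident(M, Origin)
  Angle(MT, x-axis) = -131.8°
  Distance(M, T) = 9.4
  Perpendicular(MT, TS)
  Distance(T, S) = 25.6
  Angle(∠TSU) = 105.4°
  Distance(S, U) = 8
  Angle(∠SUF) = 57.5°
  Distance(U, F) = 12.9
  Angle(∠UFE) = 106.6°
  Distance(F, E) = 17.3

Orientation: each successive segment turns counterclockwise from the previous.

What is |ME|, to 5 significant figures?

27.579

M is at the origin; MT runs at -131.8° with length 9.4, so T = (-6.2654, -7.0075). MT is perpendicular to TS, so TS runs at -41.800°; with |TS| = 25.6, S = (12.819, -24.071). ∠TSU = 105.4° gives SU at 32.800° from the x-axis; with |SU| = 8.0, U = (19.543, -19.737). ∠SUF = 57.5° gives UF at 155.30° from the x-axis; with |UF| = 12.9, F = (7.8236, -14.347). ∠UFE = 106.6° gives FE at -131.30° from the x-axis; with |FE| = 17.3, E = (-3.5945, -27.343). Then |ME| = |E − M| = 27.579.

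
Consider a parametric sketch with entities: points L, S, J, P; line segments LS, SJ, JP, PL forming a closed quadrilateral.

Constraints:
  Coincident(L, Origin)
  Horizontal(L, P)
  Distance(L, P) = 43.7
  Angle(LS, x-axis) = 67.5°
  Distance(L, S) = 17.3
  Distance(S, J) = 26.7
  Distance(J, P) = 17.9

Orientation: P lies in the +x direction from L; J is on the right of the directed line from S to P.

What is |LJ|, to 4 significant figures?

26.08

L is at the origin; L and P share the same y with |LP| = 43.7 and P in +x, so P = (43.7, 0). LS runs at 67.5° with |LS| = 17.3, so S = (6.620, 15.98). J is determined by |SJ| = 26.7 and |JP| = 17.9 together: it lies at the intersection of circle(S, 26.7) and circle(P, 17.9). With |SP| = 40.38, the foot of the radical line on SP is 25.05 from S and the perpendicular offset is √(26.7² − 25.05²) = 9.243. Taking the right-of-SP solution: J = (25.96, -2.421).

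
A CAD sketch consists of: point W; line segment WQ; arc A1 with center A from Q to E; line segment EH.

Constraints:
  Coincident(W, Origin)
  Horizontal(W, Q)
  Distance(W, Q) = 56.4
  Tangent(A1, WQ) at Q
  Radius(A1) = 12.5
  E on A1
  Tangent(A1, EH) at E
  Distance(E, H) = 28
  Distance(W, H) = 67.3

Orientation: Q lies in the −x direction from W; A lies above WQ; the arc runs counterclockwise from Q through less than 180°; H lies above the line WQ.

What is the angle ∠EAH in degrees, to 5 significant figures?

65.943°

Checks: W.y = 0.00, Q.y = 0.00 ✓; |AE| = 12.50 ✓; ∠(AE, EH) = 90.00° ✓; |EH| = 28.00 ✓; |WH| = 67.30 ✓.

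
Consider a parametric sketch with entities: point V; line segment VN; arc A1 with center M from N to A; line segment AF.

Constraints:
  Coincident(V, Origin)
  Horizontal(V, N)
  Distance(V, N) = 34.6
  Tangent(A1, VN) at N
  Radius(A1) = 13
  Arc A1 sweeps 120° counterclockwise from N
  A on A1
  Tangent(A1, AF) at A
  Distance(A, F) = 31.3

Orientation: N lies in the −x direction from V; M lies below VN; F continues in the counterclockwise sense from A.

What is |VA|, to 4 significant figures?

49.83

Since A1 is tangent to VN there, MN ⟂ VN, so M = N + (0, -13) = (-34.60, -13.00). On A1, N sits at bearing 90° from M; a 120° counterclockwise sweep puts A at bearing 210°, so A = M + 13.0·(cos 210°, sin 210°) = (-45.86, -19.50). Then |VA| = |A − V| = 49.83.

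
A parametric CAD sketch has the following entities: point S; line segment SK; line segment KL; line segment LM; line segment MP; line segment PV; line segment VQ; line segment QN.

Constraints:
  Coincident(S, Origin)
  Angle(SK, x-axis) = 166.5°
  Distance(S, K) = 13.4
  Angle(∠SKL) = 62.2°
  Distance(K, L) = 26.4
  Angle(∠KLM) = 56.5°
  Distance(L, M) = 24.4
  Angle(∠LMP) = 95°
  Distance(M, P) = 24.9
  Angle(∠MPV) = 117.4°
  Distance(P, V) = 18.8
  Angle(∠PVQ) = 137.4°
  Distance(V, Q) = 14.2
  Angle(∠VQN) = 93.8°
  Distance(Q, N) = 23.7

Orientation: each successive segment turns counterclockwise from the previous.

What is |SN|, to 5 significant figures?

21.692

∠PVQ = 137.4° gives VQ at -122.00° from the x-axis; with |VQ| = 14.2, Q = (-32.687, -3.1431). ∠VQN = 93.8° gives QN at -35.800° from the x-axis; with |QN| = 23.7, N = (-13.465, -17.007). Then |SN| = |N − S| = 21.692.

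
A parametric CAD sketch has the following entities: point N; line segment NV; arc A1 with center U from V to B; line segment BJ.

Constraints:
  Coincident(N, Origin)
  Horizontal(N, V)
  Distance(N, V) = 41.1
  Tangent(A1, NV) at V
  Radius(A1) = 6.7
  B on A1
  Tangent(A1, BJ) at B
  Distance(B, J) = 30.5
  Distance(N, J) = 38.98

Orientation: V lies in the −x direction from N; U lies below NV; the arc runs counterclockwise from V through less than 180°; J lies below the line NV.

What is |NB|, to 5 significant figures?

46.998

Checks: |UB| = 6.700 ✓; ∠(UB, BJ) = 90.00° ✓; |BJ| = 30.50 ✓; |NJ| = 38.98 ✓.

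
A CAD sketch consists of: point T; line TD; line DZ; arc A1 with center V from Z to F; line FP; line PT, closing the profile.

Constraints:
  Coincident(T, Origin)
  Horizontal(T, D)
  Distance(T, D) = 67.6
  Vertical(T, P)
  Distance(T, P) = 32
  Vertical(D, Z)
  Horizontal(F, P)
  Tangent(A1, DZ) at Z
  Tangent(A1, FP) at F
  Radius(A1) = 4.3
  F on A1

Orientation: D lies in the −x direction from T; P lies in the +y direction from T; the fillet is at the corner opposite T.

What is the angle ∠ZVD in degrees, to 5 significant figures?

81.176°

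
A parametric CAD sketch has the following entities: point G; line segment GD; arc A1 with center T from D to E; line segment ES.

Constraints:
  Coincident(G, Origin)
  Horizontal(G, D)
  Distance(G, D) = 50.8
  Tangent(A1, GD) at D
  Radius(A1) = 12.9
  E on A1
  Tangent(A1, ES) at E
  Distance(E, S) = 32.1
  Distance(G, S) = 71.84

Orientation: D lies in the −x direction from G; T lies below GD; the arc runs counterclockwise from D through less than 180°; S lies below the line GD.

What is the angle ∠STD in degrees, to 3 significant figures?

175°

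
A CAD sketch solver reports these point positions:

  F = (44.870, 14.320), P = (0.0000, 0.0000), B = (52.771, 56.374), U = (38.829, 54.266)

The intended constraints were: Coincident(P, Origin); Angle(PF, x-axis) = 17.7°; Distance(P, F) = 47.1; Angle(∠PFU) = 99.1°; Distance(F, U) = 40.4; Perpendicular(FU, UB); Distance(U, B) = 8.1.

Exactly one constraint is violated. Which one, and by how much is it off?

Distance(U, B) = 8.1 — off by 6.00.

P = (0.00, 0.00) ✓; PF at 17.70° ✓; |PF| = 47.10 ✓; ∠PFU = 99.10° ✓; |FU| = 40.40 ✓; ∠(FU, UB) = 90.00° ✓; |UB| = 14.10 ✗.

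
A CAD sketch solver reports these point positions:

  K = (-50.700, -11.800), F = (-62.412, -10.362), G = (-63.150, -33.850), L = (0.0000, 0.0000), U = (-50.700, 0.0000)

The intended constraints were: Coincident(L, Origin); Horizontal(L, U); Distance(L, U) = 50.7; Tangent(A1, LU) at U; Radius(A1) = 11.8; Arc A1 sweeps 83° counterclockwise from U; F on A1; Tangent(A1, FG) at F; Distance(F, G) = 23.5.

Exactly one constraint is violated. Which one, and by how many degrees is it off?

Tangent(A1, FG) at F — off by 5.20°.

L = (0.00, 0.00) ✓; L.y = 0.00, U.y = 0.00 ✓; |LU| = 50.70 ✓; ∠(KU, UL) = 90.00° ✓; |KU| = 11.80 ✓; bearing(K→F) − bearing(K→U) = 83.00° ✓; |KF| = 11.80 ✓; ∠(KF, FG) = 84.80° ✗; |FG| = 23.50 ✓.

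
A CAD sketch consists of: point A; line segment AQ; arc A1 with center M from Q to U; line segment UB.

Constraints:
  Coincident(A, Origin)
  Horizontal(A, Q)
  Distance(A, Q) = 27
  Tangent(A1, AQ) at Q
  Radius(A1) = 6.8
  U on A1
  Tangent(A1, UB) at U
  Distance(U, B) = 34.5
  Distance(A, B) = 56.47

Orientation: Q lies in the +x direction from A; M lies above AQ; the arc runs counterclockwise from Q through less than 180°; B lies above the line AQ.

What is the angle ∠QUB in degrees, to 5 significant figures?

140.83°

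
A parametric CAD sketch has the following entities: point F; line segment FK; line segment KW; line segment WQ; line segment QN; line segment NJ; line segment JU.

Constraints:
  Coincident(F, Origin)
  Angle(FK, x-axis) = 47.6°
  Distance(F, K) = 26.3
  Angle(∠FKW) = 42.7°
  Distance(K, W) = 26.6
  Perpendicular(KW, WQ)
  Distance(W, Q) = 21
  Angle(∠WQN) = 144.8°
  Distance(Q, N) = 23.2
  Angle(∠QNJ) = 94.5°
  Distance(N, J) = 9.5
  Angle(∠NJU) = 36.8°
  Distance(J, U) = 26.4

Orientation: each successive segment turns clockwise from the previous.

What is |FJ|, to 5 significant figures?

22.404

F is at the origin; FK runs at 47.6° with length 26.3, so K = (17.734, 19.421). ∠FKW = 42.7° gives KW at -89.700° from the x-axis; with |KW| = 26.6, W = (17.873, -7.1783). KW ⟂ WQ, so WQ runs at -179.70°; with |WQ| = 21.0, Q = (-3.1263, -7.2882). ∠WQN = 144.8° gives QN at 145.10° from the x-axis; with |QN| = 23.2, N = (-22.154, 5.9856). ∠QNJ = 94.5° gives NJ at 59.600° from the x-axis; with |NJ| = 9.5, J = (-17.346, 14.179). Then |FJ| = |J − F| = 22.404.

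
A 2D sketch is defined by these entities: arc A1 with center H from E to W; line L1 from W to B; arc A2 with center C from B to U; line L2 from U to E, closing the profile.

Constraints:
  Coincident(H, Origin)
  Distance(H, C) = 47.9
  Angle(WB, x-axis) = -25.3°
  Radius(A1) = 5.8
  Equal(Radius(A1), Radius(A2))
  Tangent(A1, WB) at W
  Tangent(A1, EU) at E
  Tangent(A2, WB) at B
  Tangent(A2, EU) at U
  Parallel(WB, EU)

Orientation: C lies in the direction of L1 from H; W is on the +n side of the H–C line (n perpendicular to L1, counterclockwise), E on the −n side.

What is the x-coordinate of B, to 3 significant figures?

45.8

The slot axis is L1's direction at -25.3°, so u = (cos -25.3°, sin -25.3°) = (0.904, -0.427) and n = (−sin -25.3°, cos -25.3°) = (0.427, 0.904). H is at the origin and C lies 47.9 along u from H, so C = 47.9·u = (43.3, -20.5). Tangency of A1 to both parallel lines with radius 5.8 puts W and E at H ± 5.8·n: W = (2.48, 5.24), E = (-2.48, -5.24). Equal radii place B and U the same way about C: B = C + 5.8·n = (45.8, -15.2), U = C − 5.8·n = (40.8, -25.7). So B.x = 45.8.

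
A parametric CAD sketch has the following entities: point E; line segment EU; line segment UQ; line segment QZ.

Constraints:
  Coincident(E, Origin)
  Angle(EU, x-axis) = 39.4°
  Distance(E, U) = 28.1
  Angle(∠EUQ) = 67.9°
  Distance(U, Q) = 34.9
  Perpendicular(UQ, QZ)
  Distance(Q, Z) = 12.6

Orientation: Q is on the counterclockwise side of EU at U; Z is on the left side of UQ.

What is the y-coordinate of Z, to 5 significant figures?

23.416

E is at the origin; EU runs at 39.4° with length 28.1, so U = 28.1·(cos 39.4°, sin 39.4°) = (21.714, 17.836). ∠EUQ = 67.9°, so UQ runs at 39.4° + (180° − 67.9°) = 151.50° from the x-axis; with |UQ| = 34.9, Q = U + 34.9·(cos 151.50°, sin 151.50°) = (-8.9569, 34.489). UQ is perpendicular to QZ; with |QZ| = 12.6 on the left of UQ, Z = Q + 12.6·(-0.47716, -0.87882) = (-14.969, 23.416). So Z.y = 23.416.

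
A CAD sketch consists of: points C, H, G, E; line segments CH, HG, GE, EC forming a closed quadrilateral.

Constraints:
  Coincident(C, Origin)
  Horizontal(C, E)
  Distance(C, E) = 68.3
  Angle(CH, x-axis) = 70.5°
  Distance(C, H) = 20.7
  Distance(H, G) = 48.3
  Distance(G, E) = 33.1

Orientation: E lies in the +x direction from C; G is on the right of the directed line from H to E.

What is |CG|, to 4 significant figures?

42.63

Checks: |HG| = 48.30 ✓; |GE| = 33.10 ✓.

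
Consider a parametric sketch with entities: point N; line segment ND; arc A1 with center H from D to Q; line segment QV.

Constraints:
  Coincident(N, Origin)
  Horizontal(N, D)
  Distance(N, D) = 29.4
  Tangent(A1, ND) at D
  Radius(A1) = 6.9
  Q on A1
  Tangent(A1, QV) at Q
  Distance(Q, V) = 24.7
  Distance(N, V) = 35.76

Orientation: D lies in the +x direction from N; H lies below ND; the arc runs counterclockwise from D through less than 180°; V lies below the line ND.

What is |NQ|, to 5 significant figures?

23.330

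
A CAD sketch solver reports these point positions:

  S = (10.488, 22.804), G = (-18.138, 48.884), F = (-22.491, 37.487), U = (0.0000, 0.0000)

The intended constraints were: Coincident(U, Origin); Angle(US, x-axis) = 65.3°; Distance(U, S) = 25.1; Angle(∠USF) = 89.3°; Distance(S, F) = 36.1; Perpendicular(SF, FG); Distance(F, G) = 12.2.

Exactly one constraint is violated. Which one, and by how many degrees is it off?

Perpendicular(SF, FG) — off by 3.10°.

U = (0.00, 0.00) ✓; US at 65.30° ✓; |US| = 25.10 ✓; ∠USF = 89.30° ✓; |SF| = 36.10 ✓; ∠(SF, FG) = 86.90° ✗; |FG| = 12.20 ✓.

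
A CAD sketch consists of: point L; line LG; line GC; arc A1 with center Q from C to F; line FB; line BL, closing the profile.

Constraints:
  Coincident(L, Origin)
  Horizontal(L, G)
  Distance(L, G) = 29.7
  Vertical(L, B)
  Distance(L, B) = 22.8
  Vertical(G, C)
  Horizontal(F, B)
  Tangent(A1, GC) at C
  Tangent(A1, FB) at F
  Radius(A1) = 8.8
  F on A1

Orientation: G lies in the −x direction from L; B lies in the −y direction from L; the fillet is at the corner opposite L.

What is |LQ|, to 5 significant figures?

25.156

L is at the origin; LG is horizontal with |LG| = 29.7 and G on the −x side, so G = (-29.700, 0.0000). L and B share the same x with |LB| = 22.8 and B on the −y side, so B = (0.0000, -22.800). The virtual corner opposite L is at (-29.700, -22.800). Since A1 is tangent to GC there, QC ⟂ GC and since A1 is tangent to FB there, QF ⟂ FB, with radius 8.8, so the center Q sits 8.8 in from both sides at Q = (-20.900, -14.000). Then |LQ| = |Q − L| = 25.156.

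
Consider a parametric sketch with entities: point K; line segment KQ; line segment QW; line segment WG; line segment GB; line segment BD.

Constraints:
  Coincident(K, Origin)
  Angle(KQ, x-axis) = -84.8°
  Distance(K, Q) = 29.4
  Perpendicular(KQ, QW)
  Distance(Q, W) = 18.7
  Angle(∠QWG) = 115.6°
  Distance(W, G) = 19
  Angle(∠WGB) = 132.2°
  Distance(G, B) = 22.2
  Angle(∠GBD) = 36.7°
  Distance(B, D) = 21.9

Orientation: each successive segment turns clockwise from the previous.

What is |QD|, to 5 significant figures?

21.019

∠WGB = 132.2° gives GB at 73.000° from the x-axis; with |GB| = 22.2, B = (-19.197, 6.5764). ∠GBD = 36.7° gives BD at -70.300° from the x-axis; with |BD| = 21.9, D = (-11.814, -14.042). Then |QD| = |D − Q| = 21.019.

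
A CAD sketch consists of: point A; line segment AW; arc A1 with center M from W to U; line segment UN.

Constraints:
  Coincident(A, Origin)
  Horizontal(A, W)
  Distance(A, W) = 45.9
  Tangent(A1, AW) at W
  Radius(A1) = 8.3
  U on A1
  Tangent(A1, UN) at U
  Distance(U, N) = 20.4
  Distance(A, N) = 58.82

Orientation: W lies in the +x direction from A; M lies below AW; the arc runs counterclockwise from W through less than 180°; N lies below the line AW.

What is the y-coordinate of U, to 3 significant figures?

-13.0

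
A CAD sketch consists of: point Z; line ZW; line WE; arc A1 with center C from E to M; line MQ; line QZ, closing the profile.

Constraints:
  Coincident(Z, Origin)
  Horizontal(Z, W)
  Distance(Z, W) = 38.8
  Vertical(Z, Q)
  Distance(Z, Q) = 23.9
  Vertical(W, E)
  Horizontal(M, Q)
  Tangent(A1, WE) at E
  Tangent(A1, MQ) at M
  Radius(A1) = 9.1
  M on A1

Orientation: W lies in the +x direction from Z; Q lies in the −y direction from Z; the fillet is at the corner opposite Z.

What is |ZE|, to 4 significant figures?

41.53

The virtual corner opposite Z is at (38.80, -23.90). Tangency of A1 to WE means the radius CE is perpendicular to WE and since A1 is tangent to MQ there, CM ⟂ MQ, with radius 9.1, so the center C sits 9.1 in from both sides at C = (29.70, -14.80). That places the tangent points at E = (38.80, -14.80) on WE and M = (29.70, -23.90) on MQ. Then |ZE| = |E − Z| = 41.53.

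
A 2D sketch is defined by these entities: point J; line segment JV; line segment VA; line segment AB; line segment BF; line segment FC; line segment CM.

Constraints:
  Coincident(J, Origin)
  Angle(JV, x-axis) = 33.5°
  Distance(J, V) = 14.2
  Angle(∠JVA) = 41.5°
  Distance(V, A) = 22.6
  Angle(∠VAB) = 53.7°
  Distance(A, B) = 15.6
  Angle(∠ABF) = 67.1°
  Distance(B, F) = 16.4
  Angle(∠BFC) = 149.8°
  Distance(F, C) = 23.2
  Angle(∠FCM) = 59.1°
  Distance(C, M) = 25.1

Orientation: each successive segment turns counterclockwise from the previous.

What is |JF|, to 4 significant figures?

12.31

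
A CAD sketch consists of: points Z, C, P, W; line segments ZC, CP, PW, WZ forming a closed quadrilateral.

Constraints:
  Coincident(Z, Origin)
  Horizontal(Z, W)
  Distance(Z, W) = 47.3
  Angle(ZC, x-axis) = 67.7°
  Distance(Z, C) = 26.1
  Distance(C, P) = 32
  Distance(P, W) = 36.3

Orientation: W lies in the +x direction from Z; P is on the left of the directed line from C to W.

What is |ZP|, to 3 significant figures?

53.4

Z is at the origin; ZW is horizontal with |ZW| = 47.3 and W in +x, so W = (47.3, 0). ZC runs at 67.7° with |ZC| = 26.1, so C = (9.90, 24.1). P is determined by |CP| = 32.0 and |PW| = 36.3 together: it lies at the intersection of circle(C, 32.0) and circle(W, 36.3). With |CW| = 44.5, the foot of the radical line on CW is 19.0 from C and the perpendicular offset is √(32.0² − 19.0²) = 25.8. Taking the left-of-CW solution: P = (39.8, 35.5).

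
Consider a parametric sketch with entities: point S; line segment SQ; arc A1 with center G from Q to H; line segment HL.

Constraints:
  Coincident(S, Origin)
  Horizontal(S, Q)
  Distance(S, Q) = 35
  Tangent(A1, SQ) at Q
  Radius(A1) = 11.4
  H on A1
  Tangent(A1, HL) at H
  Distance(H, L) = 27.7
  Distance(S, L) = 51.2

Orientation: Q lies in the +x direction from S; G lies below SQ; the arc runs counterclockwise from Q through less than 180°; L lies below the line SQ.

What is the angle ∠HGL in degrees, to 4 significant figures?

67.63°

Checks: S.y = 0.00, Q.y = 0.00 ✓; |GH| = 11.40 ✓; ∠(GH, HL) = 90.00° ✓; |HL| = 27.70 ✓; |SL| = 51.20 ✓.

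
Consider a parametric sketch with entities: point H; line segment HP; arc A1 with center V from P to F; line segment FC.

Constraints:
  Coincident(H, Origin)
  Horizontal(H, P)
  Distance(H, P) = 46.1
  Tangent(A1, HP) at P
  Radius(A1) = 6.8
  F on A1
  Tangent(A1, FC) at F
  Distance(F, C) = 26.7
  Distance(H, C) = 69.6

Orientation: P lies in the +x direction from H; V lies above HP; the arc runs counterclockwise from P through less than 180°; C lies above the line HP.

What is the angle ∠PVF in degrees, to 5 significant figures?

64.501°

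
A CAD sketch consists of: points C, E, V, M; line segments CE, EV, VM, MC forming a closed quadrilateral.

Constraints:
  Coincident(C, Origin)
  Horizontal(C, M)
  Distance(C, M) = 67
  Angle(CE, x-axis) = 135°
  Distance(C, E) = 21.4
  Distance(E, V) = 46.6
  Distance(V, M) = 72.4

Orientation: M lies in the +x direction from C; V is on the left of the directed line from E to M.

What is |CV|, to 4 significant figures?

52.77

Checks: |EV| = 46.60 ✓; |VM| = 72.40 ✓.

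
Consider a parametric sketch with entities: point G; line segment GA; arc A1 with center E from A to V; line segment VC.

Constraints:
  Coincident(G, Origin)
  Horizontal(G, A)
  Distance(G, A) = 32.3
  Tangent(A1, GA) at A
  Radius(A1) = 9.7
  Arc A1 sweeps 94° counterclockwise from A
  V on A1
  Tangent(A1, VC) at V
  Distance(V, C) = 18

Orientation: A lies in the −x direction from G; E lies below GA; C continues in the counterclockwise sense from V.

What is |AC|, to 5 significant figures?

29.558

G is at the origin; GA is horizontal with |GA| = 32.3 and A on the −x side, so A = (-32.300, 0.0000). Tangency of A1 to GA means the radius EA is perpendicular to GA, so E = A + (0, -9.7) = (-32.300, -9.7000). On A1, A sits at bearing 90° from E; a 94° counterclockwise sweep puts V at bearing 184°, so V = E + 9.7·(cos 184°, sin 184°) = (-41.976, -10.377). Since A1 is tangent to VC there, EV ⟂ VC, so VC runs along (−sin 184°, cos 184°); with |VC| = 18.0, C = (-40.721, -28.333). Then |AC| = |C − A| = 29.558.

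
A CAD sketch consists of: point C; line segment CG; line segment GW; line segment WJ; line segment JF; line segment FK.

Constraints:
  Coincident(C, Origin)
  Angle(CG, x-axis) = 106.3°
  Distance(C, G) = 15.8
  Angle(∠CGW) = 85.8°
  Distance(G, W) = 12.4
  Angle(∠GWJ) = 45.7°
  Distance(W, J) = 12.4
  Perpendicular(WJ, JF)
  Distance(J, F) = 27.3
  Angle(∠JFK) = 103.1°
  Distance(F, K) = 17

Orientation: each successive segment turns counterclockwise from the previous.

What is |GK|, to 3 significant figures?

25.7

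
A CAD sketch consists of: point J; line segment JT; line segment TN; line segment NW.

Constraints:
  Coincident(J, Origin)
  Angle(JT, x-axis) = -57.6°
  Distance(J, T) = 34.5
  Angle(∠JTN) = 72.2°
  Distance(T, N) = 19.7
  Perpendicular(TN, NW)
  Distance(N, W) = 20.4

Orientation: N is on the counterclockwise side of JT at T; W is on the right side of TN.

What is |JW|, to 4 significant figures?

54.03

J is at the origin; JT runs at -57.6° with length 34.5, so T = 34.5·(cos -57.6°, sin -57.6°) = (18.49, -29.13). ∠JTN = 72.2°, so TN runs at -57.6° + (180° − 72.2°) = 50.20° from the x-axis; with |TN| = 19.7, N = T + 19.7·(cos 50.20°, sin 50.20°) = (31.10, -13.99). TN ⟂ NW; with |NW| = 20.4 on the right of TN, W = N + 20.4·(0.7683, -0.6401) = (46.77, -27.05). Then |JW| = |W − J| = 54.03.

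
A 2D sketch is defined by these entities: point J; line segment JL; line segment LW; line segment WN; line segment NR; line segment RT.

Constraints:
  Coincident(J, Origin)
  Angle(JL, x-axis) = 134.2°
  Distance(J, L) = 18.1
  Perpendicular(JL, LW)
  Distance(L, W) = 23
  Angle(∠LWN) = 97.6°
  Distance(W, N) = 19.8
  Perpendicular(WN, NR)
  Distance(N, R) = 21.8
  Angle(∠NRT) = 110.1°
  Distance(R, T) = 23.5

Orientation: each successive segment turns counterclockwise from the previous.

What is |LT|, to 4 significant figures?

7.120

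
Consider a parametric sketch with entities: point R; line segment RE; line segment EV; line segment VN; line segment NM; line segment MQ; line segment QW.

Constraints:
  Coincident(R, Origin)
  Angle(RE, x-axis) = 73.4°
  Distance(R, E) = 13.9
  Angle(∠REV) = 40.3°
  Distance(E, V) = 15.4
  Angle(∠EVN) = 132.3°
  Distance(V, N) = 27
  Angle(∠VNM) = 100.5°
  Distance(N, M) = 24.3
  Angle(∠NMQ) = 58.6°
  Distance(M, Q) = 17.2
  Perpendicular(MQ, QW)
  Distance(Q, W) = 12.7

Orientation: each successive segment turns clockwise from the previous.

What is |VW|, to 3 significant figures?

20.7

∠NMQ = 58.6° gives MQ at 45.1° from the x-axis; with |MQ| = 17.2, Q = (-12.3, -7.59). The perpendicularity gives QW at right angles to MQ, so QW runs at -44.9°; with |QW| = 12.7, W = (-3.31, -16.6). Then |VW| = |W − V| = 20.7.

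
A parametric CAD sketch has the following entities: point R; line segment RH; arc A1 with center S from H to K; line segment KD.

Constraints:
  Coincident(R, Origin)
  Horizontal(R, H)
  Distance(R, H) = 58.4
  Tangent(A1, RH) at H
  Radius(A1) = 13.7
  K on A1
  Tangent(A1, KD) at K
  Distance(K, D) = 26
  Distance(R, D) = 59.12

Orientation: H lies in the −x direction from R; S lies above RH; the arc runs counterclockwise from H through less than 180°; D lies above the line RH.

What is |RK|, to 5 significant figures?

46.664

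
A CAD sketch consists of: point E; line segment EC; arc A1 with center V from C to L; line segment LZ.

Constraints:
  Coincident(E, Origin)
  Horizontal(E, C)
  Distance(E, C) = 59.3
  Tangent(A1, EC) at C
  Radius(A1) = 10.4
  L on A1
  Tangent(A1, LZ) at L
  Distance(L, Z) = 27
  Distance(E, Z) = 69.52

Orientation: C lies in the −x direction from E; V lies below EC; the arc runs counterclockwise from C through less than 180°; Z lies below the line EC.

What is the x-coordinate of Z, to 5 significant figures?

-57.367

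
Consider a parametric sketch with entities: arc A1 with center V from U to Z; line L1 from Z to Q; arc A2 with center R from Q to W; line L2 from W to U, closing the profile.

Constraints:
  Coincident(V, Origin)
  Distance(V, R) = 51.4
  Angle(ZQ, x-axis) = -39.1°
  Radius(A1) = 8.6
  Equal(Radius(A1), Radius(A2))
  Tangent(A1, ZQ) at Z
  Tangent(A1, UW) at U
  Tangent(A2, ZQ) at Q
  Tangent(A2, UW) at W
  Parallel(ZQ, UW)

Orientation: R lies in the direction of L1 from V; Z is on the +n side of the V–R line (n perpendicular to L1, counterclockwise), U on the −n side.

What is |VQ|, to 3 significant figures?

52.1

Tangency of A1 to both parallel lines with radius 8.6 puts Z and U at V ± 8.6·n: Z = (5.42, 6.67), U = (-5.42, -6.67). Equal radii place Q and W the same way about R: Q = R + 8.6·n = (45.3, -25.7), W = R − 8.6·n = (34.5, -39.1). Then |VQ| = |Q − V| = 52.1.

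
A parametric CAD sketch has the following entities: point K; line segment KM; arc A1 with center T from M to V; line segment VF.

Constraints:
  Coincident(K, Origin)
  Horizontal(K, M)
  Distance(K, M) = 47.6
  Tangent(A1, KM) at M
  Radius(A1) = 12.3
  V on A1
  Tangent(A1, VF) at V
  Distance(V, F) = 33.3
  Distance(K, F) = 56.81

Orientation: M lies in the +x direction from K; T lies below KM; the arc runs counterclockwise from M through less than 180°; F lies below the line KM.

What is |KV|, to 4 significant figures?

37.27

Checks: |TV| = 12.30 ✓; ∠(TV, VF) = 90.00° ✓; |VF| = 33.30 ✓; |KF| = 56.81 ✓.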